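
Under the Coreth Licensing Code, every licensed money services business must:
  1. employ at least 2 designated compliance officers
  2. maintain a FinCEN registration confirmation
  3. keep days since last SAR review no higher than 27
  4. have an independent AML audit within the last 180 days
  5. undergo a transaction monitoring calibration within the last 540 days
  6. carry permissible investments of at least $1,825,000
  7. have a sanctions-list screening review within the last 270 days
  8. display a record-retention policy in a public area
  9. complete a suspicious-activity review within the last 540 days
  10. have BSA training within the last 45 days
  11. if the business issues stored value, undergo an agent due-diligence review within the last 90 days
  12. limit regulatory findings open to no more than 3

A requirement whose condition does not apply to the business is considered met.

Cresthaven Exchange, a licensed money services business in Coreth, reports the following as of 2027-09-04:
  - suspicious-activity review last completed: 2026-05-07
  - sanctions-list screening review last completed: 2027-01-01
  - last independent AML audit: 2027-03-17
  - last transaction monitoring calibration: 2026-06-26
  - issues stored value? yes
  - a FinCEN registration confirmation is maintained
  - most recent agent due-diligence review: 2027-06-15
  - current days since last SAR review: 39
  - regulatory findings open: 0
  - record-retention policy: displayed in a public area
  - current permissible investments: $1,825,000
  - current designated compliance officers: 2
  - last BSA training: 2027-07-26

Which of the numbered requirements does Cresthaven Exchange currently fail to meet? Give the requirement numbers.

3

1. designated compliance officers 2 ≥ 2 → met
2. FinCEN registration confirmation present → met
3. days since last SAR review 39 > 27 → not met
4. independent AML audit 171 days ago vs limit 180 → met
5. transaction monitoring calibration 435 days ago vs limit 540 → met
6. permissible investments $1,825,000 ≥ $1,825,000 → met
7. sanctions-list screening review 246 days ago vs limit 270 → met
8. record-retention policy present → met
9. suspicious-activity review 485 days ago vs limit 540 → met
10. BSA training 40 days ago vs limit 45 → met
11. condition 'issues stored value' holds; agent due-diligence review 81 days ago vs limit 90 → met
12. regulatory findings open 0 ≤ 3 → met
Not met: 3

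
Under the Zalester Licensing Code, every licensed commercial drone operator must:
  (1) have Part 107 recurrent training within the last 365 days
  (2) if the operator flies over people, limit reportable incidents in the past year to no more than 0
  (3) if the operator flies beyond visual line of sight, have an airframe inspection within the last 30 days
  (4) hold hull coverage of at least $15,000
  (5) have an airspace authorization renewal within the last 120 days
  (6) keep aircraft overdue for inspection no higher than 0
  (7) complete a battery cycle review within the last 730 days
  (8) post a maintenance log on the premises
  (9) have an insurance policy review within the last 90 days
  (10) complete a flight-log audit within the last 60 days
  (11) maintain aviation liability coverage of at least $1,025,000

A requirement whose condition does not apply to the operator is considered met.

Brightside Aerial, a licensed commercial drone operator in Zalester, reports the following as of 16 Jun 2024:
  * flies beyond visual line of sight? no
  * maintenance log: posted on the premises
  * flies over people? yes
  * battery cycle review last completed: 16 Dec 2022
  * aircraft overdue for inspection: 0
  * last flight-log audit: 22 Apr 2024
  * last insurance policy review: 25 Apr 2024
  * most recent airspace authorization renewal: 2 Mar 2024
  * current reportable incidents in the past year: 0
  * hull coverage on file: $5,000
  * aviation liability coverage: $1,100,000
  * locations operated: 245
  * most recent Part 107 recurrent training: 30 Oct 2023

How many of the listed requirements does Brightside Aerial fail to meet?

1. Part 107 recurrent training 230 days ago vs limit 365 → met
2. condition 'flies over people' holds; reportable incidents in the past year 0 ≤ 0 → met
3. condition 'flies beyond visual line of sight' does not hold → requirement n/a → met
4. hull coverage $5,000 < $15,000 → not met
5. airspace authorization renewal 106 days ago vs limit 120 → met
6. aircraft overdue for inspection 0 ≤ 0 → met
7. battery cycle review 548 days ago vs limit 730 → met
8. maintenance log present → met
9. insurance policy review 52 days ago vs limit 90 → met
10. flight-log audit 55 days ago vs limit 60 → met
11. aviation liability coverage $1,100,000 ≥ $1,025,000 → met
Not met: 1 of 11

1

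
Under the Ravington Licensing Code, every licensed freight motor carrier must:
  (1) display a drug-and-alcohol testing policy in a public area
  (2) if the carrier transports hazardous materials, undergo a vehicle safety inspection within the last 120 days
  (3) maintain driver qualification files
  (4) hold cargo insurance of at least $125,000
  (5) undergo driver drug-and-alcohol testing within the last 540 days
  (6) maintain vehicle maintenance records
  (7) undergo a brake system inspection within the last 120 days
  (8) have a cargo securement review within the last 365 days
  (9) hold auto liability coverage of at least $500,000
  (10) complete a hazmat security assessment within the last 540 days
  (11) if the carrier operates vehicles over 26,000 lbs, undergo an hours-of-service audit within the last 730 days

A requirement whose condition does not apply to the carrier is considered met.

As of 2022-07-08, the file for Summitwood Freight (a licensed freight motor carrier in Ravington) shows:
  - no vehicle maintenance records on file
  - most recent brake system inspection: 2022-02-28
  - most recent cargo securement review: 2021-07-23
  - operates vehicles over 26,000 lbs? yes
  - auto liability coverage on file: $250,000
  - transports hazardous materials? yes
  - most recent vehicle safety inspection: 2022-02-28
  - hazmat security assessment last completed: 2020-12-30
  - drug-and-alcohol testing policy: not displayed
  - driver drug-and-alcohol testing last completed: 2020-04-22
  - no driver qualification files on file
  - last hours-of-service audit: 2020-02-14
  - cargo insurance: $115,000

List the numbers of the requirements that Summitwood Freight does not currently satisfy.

1. drug-and-alcohol testing policy absent → not met
2. condition 'transports hazardous materials' holds; vehicle safety inspection 130 days ago vs limit 120 → not met
3. driver qualification files absent → not met
4. cargo insurance $115,000 < $125,000 → not met
5. driver drug-and-alcohol testing 807 days ago vs limit 540 → not met
6. vehicle maintenance records absent → not met
7. brake system inspection 130 days ago vs limit 120 → not met
8. cargo securement review 350 days ago vs limit 365 → met
9. auto liability coverage $250,000 < $500,000 → not met
10. hazmat security assessment 555 days ago vs limit 540 → not met
11. condition 'operates vehicles over 26,000 lbs' holds; hours-of-service audit 875 days ago vs limit 730 → not met
Not met: 1, 2, 3, 4, 5, 6, 7, 9, 10, 11

1, 2, 3, 4, 5, 6, 7, 9, 10, 11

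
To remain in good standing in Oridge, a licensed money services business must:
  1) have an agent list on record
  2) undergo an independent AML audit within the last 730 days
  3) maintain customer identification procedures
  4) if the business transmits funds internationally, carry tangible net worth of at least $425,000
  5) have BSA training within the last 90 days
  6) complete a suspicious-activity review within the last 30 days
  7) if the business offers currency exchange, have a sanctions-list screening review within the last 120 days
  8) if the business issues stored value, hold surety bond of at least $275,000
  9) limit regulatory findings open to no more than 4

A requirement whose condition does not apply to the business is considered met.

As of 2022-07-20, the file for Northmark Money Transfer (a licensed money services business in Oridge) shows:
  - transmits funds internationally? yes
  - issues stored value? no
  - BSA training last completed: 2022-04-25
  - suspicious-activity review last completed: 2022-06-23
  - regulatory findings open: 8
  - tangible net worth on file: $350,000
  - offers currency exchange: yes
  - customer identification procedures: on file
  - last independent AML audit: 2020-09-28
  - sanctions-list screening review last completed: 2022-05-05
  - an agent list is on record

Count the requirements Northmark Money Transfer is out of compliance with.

1. agent list present → met
2. independent AML audit 660 days ago vs limit 730 → met
3. customer identification procedures present → met
4. condition 'transmits funds internationally' holds; tangible net worth $350,000 < $425,000 → not met
5. BSA training 86 days ago vs limit 90 → met
6. suspicious-activity review 27 days ago vs limit 30 → met
7. condition 'offers currency exchange' holds; sanctions-list screening review 76 days ago vs limit 120 → met
8. condition 'issues stored value' does not hold → requirement n/a → met
9. regulatory findings open 8 > 4 → not met
Not met: 2 of 9

2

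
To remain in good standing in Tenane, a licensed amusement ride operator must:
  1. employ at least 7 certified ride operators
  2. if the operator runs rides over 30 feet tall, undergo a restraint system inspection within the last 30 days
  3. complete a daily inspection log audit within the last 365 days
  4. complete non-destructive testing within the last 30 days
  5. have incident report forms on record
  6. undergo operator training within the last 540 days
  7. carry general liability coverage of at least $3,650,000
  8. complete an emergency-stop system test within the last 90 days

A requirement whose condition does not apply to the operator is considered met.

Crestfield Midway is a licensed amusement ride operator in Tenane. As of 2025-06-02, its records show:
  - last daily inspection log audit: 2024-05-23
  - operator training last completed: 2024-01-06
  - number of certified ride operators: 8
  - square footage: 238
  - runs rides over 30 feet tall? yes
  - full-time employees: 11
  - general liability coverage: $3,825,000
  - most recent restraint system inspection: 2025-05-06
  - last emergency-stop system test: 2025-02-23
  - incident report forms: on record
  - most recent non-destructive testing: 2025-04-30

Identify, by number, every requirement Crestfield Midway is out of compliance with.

3, 4, 8

1. certified ride operators 8 ≥ 7 → met
2. condition 'runs rides over 30 feet tall' holds; restraint system inspection 27 days ago vs limit 30 → met
3. daily inspection log audit 375 days ago vs limit 365 → not met
4. non-destructive testing 33 days ago vs limit 30 → not met
5. incident report forms present → met
6. operator training 513 days ago vs limit 540 → met
7. general liability coverage $3,825,000 ≥ $3,650,000 → met
8. emergency-stop system test 99 days ago vs limit 90 → not met
Not met: 3, 4, 8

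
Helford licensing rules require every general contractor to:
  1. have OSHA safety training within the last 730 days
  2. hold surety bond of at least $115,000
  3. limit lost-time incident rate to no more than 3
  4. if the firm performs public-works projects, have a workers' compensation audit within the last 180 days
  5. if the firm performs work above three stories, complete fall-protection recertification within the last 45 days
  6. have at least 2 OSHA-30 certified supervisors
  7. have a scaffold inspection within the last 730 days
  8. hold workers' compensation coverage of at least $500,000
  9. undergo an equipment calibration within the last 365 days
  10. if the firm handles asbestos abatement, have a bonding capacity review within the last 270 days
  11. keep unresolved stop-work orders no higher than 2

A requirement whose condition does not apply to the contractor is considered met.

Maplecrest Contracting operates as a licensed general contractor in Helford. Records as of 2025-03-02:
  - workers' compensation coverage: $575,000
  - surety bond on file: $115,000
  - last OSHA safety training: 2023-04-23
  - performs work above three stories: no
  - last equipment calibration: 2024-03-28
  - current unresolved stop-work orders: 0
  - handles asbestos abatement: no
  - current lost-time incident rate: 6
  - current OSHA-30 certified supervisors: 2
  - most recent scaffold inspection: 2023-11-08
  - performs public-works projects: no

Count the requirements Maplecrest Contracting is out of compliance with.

1

1. OSHA safety training 679 days ago vs limit 730 → met
2. surety bond $115,000 ≥ $115,000 → met
3. lost-time incident rate 6 > 3 → not met
4. condition 'performs public-works projects' does not hold → requirement n/a → met
5. condition 'performs work above three stories' does not hold → requirement n/a → met
6. OSHA-30 certified supervisors 2 ≥ 2 → met
7. scaffold inspection 480 days ago vs limit 730 → met
8. workers' compensation coverage $575,000 ≥ $500,000 → met
9. equipment calibration 339 days ago vs limit 365 → met
10. condition 'handles asbestos abatement' does not hold → requirement n/a → met
11. unresolved stop-work orders 0 ≤ 2 → met
Not met: 1 of 11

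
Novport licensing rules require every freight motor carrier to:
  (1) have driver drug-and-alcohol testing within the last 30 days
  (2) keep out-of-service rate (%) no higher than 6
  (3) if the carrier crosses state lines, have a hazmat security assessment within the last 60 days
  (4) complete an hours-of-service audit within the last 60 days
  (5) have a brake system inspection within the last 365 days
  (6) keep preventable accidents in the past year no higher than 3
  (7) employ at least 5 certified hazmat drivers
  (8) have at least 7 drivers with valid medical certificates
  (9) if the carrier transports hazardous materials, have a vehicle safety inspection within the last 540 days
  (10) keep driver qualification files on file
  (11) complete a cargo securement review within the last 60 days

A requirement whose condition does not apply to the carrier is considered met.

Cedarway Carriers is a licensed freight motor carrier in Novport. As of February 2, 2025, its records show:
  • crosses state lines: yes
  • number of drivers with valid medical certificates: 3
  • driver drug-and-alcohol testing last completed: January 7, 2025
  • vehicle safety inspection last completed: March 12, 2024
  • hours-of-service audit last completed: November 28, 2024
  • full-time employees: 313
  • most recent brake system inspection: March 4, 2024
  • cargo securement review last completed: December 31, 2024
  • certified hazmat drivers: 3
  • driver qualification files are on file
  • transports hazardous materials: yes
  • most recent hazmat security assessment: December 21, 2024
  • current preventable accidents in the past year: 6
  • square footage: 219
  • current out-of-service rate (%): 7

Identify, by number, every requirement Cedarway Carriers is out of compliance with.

2, 4, 6, 7, 8

1. driver drug-and-alcohol testing 26 days ago vs limit 30 → met
2. out-of-service rate (%) 7 > 6 → not met
3. condition 'crosses state lines' holds; hazmat security assessment 43 days ago vs limit 60 → met
4. hours-of-service audit 66 days ago vs limit 60 → not met
5. brake system inspection 335 days ago vs limit 365 → met
6. preventable accidents in the past year 6 > 3 → not met
7. certified hazmat drivers 3 < 5 → not met
8. drivers with valid medical certificates 3 < 7 → not met
9. condition 'transports hazardous materials' holds; vehicle safety inspection 327 days ago vs limit 540 → met
10. driver qualification files present → met
11. cargo securement review 33 days ago vs limit 60 → met
Not met: 2, 4, 6, 7, 8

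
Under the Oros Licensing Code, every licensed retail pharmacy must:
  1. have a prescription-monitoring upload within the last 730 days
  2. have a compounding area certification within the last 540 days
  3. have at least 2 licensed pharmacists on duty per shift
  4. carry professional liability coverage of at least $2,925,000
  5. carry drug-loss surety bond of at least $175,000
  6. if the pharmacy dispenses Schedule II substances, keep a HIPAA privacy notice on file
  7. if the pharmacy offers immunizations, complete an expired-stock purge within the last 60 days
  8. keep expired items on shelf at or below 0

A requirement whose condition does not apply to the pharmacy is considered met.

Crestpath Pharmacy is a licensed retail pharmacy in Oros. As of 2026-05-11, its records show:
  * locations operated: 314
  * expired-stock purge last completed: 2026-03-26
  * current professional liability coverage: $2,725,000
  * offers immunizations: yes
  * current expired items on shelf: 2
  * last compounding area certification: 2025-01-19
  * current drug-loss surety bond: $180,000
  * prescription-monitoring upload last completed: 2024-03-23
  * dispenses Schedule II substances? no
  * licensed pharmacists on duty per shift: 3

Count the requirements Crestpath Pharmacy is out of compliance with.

1. prescription-monitoring upload 779 days ago vs limit 730 → not met
2. compounding area certification 477 days ago vs limit 540 → met
3. licensed pharmacists on duty per shift 3 ≥ 2 → met
4. professional liability coverage $2,725,000 < $2,925,000 → not met
5. drug-loss surety bond $180,000 ≥ $175,000 → met
6. condition 'dispenses Schedule II substances' does not hold → requirement n/a → met
7. condition 'offers immunizations' holds; expired-stock purge 46 days ago vs limit 60 → met
8. expired items on shelf 2 > 0 → not met
Not met: 3 of 8

3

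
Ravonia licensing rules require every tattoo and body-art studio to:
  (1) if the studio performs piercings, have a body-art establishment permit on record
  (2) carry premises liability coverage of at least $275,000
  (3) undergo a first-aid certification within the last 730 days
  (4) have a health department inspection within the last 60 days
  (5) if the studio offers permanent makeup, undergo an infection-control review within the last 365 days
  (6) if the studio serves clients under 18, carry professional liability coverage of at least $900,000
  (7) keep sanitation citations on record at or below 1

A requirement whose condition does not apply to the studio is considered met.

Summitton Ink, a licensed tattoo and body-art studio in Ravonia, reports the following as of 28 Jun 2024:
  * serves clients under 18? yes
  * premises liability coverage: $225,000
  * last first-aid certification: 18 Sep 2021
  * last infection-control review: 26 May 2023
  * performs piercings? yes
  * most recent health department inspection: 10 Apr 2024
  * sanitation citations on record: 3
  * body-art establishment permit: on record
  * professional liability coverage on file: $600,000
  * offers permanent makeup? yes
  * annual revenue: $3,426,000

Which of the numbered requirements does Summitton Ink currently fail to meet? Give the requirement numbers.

2, 3, 4, 5, 6, 7

1. condition 'performs piercings' holds; body-art establishment permit present → met
2. premises liability coverage $225,000 < $275,000 → not met
3. first-aid certification 1014 days ago vs limit 730 → not met
4. health department inspection 79 days ago vs limit 60 → not met
5. condition 'offers permanent makeup' holds; infection-control review 399 days ago vs limit 365 → not met
6. condition 'serves clients under 18' holds; professional liability coverage $600,000 < $900,000 → not met
7. sanitation citations on record 3 > 1 → not met
Not met: 2, 3, 4, 5, 6, 7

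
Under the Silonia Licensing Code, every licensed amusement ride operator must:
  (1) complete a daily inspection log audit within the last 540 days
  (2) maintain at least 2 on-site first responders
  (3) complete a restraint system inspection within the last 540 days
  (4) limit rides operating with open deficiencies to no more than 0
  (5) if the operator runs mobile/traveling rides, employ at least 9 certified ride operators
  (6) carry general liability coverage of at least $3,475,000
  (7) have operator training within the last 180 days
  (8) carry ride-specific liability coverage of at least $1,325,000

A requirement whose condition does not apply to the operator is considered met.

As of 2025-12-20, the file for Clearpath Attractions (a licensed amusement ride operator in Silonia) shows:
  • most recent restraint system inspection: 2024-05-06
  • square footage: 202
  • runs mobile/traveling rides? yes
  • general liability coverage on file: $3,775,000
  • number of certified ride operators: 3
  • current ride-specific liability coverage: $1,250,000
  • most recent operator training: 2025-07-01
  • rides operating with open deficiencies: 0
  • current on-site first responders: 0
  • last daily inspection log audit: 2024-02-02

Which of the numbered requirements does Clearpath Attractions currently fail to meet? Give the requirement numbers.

1. daily inspection log audit 687 days ago vs limit 540 → not met
2. on-site first responders 0 < 2 → not met
3. restraint system inspection 593 days ago vs limit 540 → not met
4. rides operating with open deficiencies 0 ≤ 0 → met
5. condition 'runs mobile/traveling rides' holds; certified ride operators 3 < 9 → not met
6. general liability coverage $3,775,000 ≥ $3,475,000 → met
7. operator training 172 days ago vs limit 180 → met
8. ride-specific liability coverage $1,250,000 < $1,325,000 → not met
Not met: 1, 2, 3, 5, 8

1, 2, 3, 5, 8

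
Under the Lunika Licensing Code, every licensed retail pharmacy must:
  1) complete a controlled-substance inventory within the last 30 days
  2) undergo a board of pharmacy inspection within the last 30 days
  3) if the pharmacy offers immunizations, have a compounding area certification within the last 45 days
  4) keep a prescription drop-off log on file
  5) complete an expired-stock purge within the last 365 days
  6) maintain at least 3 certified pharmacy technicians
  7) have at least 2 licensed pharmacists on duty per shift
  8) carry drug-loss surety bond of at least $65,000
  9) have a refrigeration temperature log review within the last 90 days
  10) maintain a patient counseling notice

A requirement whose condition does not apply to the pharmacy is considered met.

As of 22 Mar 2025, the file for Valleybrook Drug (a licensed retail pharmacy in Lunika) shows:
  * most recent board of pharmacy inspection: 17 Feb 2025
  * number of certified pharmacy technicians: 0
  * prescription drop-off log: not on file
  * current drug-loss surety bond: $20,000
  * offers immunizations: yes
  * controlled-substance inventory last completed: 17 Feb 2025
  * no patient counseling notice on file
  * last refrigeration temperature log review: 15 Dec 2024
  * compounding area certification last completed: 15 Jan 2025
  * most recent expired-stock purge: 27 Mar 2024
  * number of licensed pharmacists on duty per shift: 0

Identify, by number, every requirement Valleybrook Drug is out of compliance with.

1, 2, 3, 4, 6, 7, 8, 9, 10

1. controlled-substance inventory 33 days ago vs limit 30 → not met
2. board of pharmacy inspection 33 days ago vs limit 30 → not met
3. condition 'offers immunizations' holds; compounding area certification 66 days ago vs limit 45 → not met
4. prescription drop-off log absent → not met
5. expired-stock purge 360 days ago vs limit 365 → met
6. certified pharmacy technicians 0 < 3 → not met
7. licensed pharmacists on duty per shift 0 < 2 → not met
8. drug-loss surety bond $20,000 < $65,000 → not met
9. refrigeration temperature log review 97 days ago vs limit 90 → not met
10. patient counseling notice absent → not met
Not met: 1, 2, 3, 4, 6, 7, 8, 9, 10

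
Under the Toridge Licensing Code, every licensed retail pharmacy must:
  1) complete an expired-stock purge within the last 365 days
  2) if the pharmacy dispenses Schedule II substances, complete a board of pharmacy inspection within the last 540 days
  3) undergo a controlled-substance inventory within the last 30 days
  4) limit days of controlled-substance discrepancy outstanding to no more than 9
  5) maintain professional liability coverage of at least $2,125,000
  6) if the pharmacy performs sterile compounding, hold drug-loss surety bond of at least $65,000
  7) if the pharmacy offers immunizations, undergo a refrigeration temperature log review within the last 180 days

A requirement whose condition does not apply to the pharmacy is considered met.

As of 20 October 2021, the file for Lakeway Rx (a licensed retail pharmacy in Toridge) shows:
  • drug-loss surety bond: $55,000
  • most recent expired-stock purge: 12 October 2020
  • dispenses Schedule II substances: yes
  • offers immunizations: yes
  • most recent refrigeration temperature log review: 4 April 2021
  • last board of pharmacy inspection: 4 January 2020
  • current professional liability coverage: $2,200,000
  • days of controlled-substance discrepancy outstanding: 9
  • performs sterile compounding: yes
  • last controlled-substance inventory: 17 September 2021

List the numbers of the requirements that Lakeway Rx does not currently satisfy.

1. expired-stock purge 373 days ago vs limit 365 → not met
2. condition 'dispenses Schedule II substances' holds; board of pharmacy inspection 655 days ago vs limit 540 → not met
3. controlled-substance inventory 33 days ago vs limit 30 → not met
4. days of controlled-substance discrepancy outstanding 9 ≤ 9 → met
5. professional liability coverage $2,200,000 ≥ $2,125,000 → met
6. condition 'performs sterile compounding' holds; drug-loss surety bond $55,000 < $65,000 → not met
7. condition 'offers immunizations' holds; refrigeration temperature log review 199 days ago vs limit 180 → not met
Not met: 1, 2, 3, 6, 7

1, 2, 3, 6, 7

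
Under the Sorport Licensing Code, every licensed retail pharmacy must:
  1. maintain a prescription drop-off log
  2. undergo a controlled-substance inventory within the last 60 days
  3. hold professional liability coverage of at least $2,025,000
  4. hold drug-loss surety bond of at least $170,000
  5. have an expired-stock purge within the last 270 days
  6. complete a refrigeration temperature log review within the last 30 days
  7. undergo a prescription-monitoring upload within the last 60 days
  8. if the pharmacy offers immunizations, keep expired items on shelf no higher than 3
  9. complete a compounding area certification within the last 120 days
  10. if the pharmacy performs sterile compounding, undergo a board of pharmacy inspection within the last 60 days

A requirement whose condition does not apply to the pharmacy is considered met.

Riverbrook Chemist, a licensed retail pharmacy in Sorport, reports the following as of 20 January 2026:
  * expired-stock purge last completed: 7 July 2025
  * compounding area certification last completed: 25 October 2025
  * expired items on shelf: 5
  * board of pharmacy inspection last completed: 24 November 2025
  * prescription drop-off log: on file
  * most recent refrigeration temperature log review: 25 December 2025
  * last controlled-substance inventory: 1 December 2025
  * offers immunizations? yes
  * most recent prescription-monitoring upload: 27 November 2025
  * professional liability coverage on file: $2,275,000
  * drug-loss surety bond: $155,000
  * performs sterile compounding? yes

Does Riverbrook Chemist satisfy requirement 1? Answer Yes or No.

1. prescription drop-off log present → met

Yes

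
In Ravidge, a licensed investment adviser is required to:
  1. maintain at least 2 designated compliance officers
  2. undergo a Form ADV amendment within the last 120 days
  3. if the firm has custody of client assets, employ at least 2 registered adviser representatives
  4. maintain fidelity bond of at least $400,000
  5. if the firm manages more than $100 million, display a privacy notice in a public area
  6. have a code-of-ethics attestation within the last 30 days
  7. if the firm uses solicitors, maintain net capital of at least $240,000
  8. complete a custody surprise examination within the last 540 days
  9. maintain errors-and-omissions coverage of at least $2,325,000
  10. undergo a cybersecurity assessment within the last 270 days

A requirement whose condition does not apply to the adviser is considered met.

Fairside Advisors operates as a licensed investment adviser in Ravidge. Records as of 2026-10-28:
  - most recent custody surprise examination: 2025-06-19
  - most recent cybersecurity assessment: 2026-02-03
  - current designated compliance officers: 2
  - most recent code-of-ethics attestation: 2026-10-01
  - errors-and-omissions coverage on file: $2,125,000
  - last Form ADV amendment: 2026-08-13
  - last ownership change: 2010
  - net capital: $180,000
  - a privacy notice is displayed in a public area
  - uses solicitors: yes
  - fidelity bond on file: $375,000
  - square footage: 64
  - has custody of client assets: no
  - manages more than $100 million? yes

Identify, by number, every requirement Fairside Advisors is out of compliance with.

1. designated compliance officers 2 ≥ 2 → met
2. Form ADV amendment 76 days ago vs limit 120 → met
3. condition 'has custody of client assets' does not hold → requirement n/a → met
4. fidelity bond $375,000 < $400,000 → not met
5. condition 'manages more than $100 million' holds; privacy notice present → met
6. code-of-ethics attestation 27 days ago vs limit 30 → met
7. condition 'uses solicitors' holds; net capital $180,000 < $240,000 → not met
8. custody surprise examination 496 days ago vs limit 540 → met
9. errors-and-omissions coverage $2,125,000 < $2,325,000 → not met
10. cybersecurity assessment 267 days ago vs limit 270 → met
Not met: 4, 7, 9

4, 7, 9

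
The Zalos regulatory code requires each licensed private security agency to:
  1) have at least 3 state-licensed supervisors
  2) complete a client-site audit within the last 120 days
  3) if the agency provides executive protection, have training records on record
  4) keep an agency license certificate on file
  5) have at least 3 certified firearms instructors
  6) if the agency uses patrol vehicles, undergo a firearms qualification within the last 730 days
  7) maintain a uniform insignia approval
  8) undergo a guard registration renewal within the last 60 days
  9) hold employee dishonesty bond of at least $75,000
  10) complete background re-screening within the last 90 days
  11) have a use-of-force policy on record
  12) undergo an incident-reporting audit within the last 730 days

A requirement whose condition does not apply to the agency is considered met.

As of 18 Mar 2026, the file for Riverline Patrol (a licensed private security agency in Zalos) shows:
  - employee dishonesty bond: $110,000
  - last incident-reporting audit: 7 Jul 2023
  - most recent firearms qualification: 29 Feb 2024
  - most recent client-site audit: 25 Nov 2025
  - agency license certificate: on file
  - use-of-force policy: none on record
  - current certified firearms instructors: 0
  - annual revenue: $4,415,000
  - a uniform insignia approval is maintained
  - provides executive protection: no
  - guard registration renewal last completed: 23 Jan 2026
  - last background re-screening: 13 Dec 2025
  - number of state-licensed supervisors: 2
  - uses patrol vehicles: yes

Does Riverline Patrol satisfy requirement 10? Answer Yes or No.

10. background re-screening 95 days ago vs limit 90 → not met

No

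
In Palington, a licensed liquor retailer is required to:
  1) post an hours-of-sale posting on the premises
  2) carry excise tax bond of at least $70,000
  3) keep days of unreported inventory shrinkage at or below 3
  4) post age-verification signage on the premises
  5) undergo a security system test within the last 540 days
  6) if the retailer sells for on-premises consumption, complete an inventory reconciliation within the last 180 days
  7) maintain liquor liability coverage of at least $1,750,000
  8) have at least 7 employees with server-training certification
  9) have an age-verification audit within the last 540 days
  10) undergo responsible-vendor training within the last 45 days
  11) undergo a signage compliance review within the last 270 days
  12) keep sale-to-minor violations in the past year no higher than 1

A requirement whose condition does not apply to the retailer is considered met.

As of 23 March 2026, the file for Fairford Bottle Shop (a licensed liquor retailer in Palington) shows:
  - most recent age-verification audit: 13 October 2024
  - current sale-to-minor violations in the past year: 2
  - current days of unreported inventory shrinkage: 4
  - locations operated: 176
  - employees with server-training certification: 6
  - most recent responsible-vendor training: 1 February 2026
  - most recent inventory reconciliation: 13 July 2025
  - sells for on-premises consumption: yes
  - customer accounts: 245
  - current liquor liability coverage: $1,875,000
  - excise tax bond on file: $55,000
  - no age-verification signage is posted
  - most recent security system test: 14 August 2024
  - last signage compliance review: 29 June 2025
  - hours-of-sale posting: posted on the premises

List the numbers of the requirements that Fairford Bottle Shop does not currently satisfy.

2, 3, 4, 5, 6, 8, 10, 12

1. hours-of-sale posting present → met
2. excise tax bond $55,000 < $70,000 → not met
3. days of unreported inventory shrinkage 4 > 3 → not met
4. age-verification signage absent → not met
5. security system test 586 days ago vs limit 540 → not met
6. condition 'sells for on-premises consumption' holds; inventory reconciliation 253 days ago vs limit 180 → not met
7. liquor liability coverage $1,875,000 ≥ $1,750,000 → met
8. employees with server-training certification 6 < 7 → not met
9. age-verification audit 526 days ago vs limit 540 → met
10. responsible-vendor training 50 days ago vs limit 45 → not met
11. signage compliance review 267 days ago vs limit 270 → met
12. sale-to-minor violations in the past year 2 > 1 → not met
Not met: 2, 3, 4, 5, 6, 8, 10, 12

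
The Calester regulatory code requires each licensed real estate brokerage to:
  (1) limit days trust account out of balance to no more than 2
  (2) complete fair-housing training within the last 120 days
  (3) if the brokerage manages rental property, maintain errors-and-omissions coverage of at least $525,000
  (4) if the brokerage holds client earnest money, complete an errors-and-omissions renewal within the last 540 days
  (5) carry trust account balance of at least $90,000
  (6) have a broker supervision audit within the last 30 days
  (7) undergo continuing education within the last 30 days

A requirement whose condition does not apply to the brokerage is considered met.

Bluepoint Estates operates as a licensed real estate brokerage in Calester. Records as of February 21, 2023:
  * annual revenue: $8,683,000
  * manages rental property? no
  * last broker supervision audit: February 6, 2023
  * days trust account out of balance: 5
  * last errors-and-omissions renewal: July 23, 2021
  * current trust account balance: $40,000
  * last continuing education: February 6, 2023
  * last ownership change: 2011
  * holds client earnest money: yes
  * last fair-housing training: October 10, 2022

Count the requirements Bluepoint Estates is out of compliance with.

1. days trust account out of balance 5 > 2 → not met
2. fair-housing training 134 days ago vs limit 120 → not met
3. condition 'manages rental property' does not hold → requirement n/a → met
4. condition 'holds client earnest money' holds; errors-and-omissions renewal 578 days ago vs limit 540 → not met
5. trust account balance $40,000 < $90,000 → not met
6. broker supervision audit 15 days ago vs limit 30 → met
7. continuing education 15 days ago vs limit 30 → met
Not met: 4 of 7

4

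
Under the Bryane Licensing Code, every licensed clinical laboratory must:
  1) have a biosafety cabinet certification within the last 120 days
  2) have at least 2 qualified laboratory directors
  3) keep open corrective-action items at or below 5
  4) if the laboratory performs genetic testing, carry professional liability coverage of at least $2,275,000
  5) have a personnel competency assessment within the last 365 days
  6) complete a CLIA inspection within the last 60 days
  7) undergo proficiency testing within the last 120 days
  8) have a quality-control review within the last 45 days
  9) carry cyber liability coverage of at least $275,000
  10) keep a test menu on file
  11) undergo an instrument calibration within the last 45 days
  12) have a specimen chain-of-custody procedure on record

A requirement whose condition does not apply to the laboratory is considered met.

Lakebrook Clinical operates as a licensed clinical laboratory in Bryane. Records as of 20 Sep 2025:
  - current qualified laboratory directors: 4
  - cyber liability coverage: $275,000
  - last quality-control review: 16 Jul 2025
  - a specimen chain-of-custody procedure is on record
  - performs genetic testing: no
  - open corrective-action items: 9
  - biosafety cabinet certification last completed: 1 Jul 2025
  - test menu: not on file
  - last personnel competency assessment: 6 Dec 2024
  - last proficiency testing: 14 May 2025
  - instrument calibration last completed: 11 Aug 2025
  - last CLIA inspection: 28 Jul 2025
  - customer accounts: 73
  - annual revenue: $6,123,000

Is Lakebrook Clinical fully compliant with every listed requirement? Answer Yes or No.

No

1. biosafety cabinet certification 81 days ago vs limit 120 → met
2. qualified laboratory directors 4 ≥ 2 → met
3. open corrective-action items 9 > 5 → not met
4. condition 'performs genetic testing' does not hold → requirement n/a → met
5. personnel competency assessment 288 days ago vs limit 365 → met
6. CLIA inspection 54 days ago vs limit 60 → met
7. proficiency testing 129 days ago vs limit 120 → not met
8. quality-control review 66 days ago vs limit 45 → not met
9. cyber liability coverage $275,000 ≥ $275,000 → met
10. test menu absent → not met
11. instrument calibration 40 days ago vs limit 45 → met
12. specimen chain-of-custody procedure present → met
Not met: 3, 7, 8, 10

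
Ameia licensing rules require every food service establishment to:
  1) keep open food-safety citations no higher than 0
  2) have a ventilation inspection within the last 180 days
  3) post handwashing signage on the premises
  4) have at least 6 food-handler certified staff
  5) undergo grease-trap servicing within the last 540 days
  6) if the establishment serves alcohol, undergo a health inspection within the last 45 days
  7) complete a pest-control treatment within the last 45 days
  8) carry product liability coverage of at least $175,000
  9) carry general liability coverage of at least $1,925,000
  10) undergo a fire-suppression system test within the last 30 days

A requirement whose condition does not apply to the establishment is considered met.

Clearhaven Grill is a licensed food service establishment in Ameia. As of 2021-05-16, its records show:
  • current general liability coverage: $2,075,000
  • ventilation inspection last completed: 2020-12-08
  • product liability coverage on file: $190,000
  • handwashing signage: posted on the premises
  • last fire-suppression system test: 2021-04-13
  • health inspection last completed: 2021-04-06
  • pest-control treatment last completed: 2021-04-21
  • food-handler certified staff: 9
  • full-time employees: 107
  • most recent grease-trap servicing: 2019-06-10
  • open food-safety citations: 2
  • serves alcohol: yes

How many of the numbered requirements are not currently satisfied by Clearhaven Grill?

3

1. open food-safety citations 2 > 0 → not met
2. ventilation inspection 159 days ago vs limit 180 → met
3. handwashing signage present → met
4. food-handler certified staff 9 ≥ 6 → met
5. grease-trap servicing 706 days ago vs limit 540 → not met
6. condition 'serves alcohol' holds; health inspection 40 days ago vs limit 45 → met
7. pest-control treatment 25 days ago vs limit 45 → met
8. product liability coverage $190,000 ≥ $175,000 → met
9. general liability coverage $2,075,000 ≥ $1,925,000 → met
10. fire-suppression system test 33 days ago vs limit 30 → not met
Not met: 3 of 10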